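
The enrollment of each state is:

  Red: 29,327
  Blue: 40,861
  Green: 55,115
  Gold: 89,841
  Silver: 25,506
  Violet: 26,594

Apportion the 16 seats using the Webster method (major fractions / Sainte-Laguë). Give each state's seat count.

Red=2, Blue=2, Green=3, Gold=5, Silver=2, Violet=2

Standard divisor 267244/16 ≈ 16702.75; standard quotas: Red 1.756, Blue 2.446, Green 3.300, Gold 5.379, Silver 1.527, Violet 1.592.
Rounding to the nearest integer gives Red 2, Blue 2, Green 3, Gold 5, Silver 2, Violet 2 — total 16, matching the house size, so no adjustment is needed.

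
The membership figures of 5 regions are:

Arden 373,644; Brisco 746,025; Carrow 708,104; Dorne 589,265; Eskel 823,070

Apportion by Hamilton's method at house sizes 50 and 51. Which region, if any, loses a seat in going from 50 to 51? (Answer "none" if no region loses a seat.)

At 50 seats: Arden 6, Brisco 11, Carrow 11, Dorne 9, Eskel 13.
At 51 seats: Arden 6, Brisco 12, Carrow 11, Dorne 9, Eskel 13.
No region's allocation decreased.

none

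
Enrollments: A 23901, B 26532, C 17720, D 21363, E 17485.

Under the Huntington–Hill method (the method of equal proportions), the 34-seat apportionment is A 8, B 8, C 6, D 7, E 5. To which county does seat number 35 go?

E

Priority for the next seat is population ÷ (√(s·(s+1))).
Priorities: A 2816.760, B 3126.826, C 2734.255, D 2854.751, E 3192.310.
Highest priority: E.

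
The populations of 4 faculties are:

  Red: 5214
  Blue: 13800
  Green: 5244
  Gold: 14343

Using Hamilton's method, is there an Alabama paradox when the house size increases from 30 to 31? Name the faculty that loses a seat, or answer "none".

At 30 seats: Red 4, Blue 11, Green 4, Gold 11.
At 31 seats: Red 4, Blue 11, Green 4, Gold 12.
No faculty's allocation decreased.

none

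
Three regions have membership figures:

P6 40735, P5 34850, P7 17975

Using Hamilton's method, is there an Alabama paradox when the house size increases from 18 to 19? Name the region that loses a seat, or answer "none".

none

At 18 seats: P6 8, P5 7, P7 3.
At 19 seats: P6 8, P5 7, P7 4.
No region's allocation decreased.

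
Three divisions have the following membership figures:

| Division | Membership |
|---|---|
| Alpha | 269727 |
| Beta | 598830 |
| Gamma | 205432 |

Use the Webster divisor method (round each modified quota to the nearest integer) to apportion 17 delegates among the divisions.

Alpha 4, Beta 10, Gamma 3

Standard divisor 1073989/17 ≈ 63175.824; standard quotas: Alpha 4.269, Beta 9.479, Gamma 3.252.
Rounding to the nearest integer gives 4, 9, 3 = 16 seats, so the divisor must be adjusted.
With modified divisor 61500: modified quotas Alpha 4.386, Beta 9.737, Gamma 3.340.
Rounding to the nearest integer: Alpha 4, Beta 10, Gamma 3 (total 17).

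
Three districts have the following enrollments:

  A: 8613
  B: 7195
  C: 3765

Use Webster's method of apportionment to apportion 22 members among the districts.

A 10; B 8; C 4

Standard divisor 19573/22 ≈ 889.682; standard quotas: A 9.681, B 8.087, C 4.232.
Rounding to the nearest integer gives A 10, B 8, C 4 — total 22, matching the house size, so no adjustment is needed.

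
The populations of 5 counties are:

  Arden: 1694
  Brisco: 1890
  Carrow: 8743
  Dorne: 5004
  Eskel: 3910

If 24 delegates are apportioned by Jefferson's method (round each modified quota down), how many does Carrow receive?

Standard divisor 21241/24 ≈ 885.042; standard quotas: Arden 1.914, Brisco 2.135, Carrow 9.879, Dorne 5.654, Eskel 4.418.
Rounding down gives 1, 2, 9, 5, 4 = 21 seats, so the divisor must be adjusted.
With modified divisor 800: modified quotas Arden 2.118, Brisco 2.362, Carrow 10.929, Dorne 6.255, Eskel 4.888.
Rounding down: Arden 2, Brisco 2, Carrow 10, Dorne 6, Eskel 4 (total 24).
Carrow receives 10.

10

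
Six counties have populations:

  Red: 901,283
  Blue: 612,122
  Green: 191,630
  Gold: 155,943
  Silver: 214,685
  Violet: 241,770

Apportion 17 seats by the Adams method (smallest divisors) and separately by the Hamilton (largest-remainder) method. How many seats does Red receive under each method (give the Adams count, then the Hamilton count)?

Adams: Red 6, Blue 4, Green 2, Gold 1, Silver 2, Violet 2.
Hamilton: Red 7, Blue 4, Green 1, Gold 1, Silver 2, Violet 2.
Red gets 6 under Adams and 7 under Hamilton.

6 and 7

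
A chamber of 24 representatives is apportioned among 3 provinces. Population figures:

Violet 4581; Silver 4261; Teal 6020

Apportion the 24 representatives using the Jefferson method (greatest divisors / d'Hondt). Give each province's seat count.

Standard divisor 14862/24 ≈ 619.25; standard quotas: Violet 7.398, Silver 6.881, Teal 9.721.
Rounding down gives 7, 6, 9 = 22 seats, so the divisor must be adjusted.
With modified divisor 600: modified quotas Violet 7.635, Silver 7.102, Teal 10.033.
Rounding down: Violet 7, Silver 7, Teal 10 (total 24).

Violet: 7, Silver: 7, Teal: 10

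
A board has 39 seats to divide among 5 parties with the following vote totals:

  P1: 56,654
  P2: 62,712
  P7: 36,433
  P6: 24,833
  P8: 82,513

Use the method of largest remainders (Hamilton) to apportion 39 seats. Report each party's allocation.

P1=8; P2=9; P7=6; P6=4; P8=12

Total 263145; standard divisor 263145/39 ≈ 6747.308.
Standard quotas: P1 8.3965, P2 9.2944, P7 5.3996, P6 3.6804, P8 12.2290.
Lower quotas: P1 8, P2 9, P7 5, P6 3, P8 12 (sum 37, leaving 2 seats).
Remainders in descending order: P6 0.6804, P7 0.3996, P1 0.3965, P2 0.2944, P8 0.2290.
Largest remainders: P6, P7 receive the extra seats.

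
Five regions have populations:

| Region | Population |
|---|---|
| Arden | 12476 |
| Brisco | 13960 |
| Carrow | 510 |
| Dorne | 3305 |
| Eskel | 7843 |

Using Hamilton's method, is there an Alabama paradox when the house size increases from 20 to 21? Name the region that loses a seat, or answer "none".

At 20 seats: Arden 7, Brisco 7, Carrow 0, Dorne 2, Eskel 4.
At 21 seats: Arden 7, Brisco 8, Carrow 0, Dorne 2, Eskel 4.
No region's allocation decreased.

none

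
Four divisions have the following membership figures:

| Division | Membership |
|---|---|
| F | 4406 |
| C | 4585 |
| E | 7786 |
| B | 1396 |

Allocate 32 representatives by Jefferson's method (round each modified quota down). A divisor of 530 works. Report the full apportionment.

F 8; C 8; E 14; B 2

With modified divisor 530: modified quotas F 8.313, C 8.651, E 14.691, B 2.634.
Rounding down: F 8, C 8, E 14, B 2 (total 32).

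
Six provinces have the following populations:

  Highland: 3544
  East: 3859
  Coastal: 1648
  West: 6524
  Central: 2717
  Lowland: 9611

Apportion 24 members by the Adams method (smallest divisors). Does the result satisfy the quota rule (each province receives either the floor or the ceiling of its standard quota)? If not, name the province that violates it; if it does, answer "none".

none

Standard quotas: Highland 3.048, East 3.319, Coastal 1.417, West 5.611, Central 2.337, Lowland 8.267.
Adams allocation: Highland 3, East 3, Coastal 2, West 5, Central 3, Lowland 8.
Every allocation lies between the lower and upper quota.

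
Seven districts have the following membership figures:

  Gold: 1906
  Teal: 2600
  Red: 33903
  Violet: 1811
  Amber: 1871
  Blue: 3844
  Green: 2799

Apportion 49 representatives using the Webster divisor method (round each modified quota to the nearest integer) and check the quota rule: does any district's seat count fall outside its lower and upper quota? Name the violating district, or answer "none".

Red

Standard quotas: Gold 1.916, Teal 2.614, Red 34.088, Violet 1.821, Amber 1.881, Blue 3.865, Green 2.814.
Webster allocation: Gold 2, Teal 3, Red 33, Violet 2, Amber 2, Blue 4, Green 3.
Red has quota 34.088 (lower 34, upper 35) but receives 33 — outside the quota interval.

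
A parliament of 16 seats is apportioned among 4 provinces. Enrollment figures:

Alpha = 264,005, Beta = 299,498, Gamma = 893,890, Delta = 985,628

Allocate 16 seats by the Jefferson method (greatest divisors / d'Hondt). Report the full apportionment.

Alpha 1, Beta 2, Gamma 6, Delta 7

Standard divisor 2443021/16 ≈ 152688.812; standard quotas: Alpha 1.729, Beta 1.961, Gamma 5.854, Delta 6.455.
Rounding down gives 1, 1, 5, 6 = 13 seats, so the divisor must be adjusted.
With modified divisor 136400: modified quotas Alpha 1.936, Beta 2.196, Gamma 6.553, Delta 7.226.
Rounding down: Alpha 1, Beta 2, Gamma 6, Delta 7 (total 16).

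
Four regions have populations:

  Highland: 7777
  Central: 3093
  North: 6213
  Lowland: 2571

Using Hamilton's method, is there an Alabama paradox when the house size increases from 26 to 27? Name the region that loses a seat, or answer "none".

At 26 seats: Highland 10, Central 4, North 8, Lowland 4.
At 27 seats: Highland 11, Central 4, North 9, Lowland 3.
Lowland drops from 4 to 3.

Lowland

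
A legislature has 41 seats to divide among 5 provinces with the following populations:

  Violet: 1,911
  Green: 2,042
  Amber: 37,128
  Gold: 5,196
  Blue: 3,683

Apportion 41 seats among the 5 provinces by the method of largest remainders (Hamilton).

Violet: 2, Green: 2, Amber: 30, Gold: 4, Blue: 3

Total 49960; standard divisor 49960/41 ≈ 1218.537.
Standard quotas: Violet 1.5683, Green 1.6758, Amber 30.4693, Gold 4.2641, Blue 3.0225.
Lower quotas: Violet 1, Green 1, Amber 30, Gold 4, Blue 3 (sum 39, leaving 2 seats).
Remainders in descending order: Green 0.6758, Violet 0.5683, Amber 0.4693, Gold 0.2641, Blue 0.0225.
The surplus seats go to Green, Violet.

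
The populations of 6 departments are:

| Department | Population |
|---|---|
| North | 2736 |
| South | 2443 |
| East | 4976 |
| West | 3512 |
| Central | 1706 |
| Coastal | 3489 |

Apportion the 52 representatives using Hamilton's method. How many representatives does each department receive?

North: 7, South: 7, East: 14, West: 10, Central: 5, Coastal: 9

The standard divisor is 18862/52 ≈ 362.731.
Standard quotas: North 7.543, South 6.735, East 13.718, West 9.682, Central 4.703, Coastal 9.619.
Lower quotas: North 7, South 6, East 13, West 9, Central 4, Coastal 9 (sum 48, leaving 4 seats).
Remainders in descending order: South 0.735, East 0.718, Central 0.703, West 0.682, Coastal 0.619, North 0.543.
Largest remainders: South, East, Central, West receive the extra seats.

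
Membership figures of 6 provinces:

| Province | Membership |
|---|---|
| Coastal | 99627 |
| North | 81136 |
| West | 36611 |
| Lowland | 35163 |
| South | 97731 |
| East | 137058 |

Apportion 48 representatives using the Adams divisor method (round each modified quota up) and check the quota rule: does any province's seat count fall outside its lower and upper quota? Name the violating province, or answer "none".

none

Standard quotas: Coastal 9.813, North 7.992, West 3.606, Lowland 3.463, South 9.626, East 13.500.
Adams allocation: Coastal 10, North 8, West 4, Lowland 4, South 9, East 13.
Every allocation lies between the lower and upper quota.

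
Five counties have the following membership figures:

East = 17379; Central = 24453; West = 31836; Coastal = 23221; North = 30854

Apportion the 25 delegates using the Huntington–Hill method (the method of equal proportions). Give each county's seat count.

With divisor 5105: modified quotas East 3.404, Central 4.790, West 6.236, Coastal 4.549, North 6.044.
Geometric-mean thresholds: East √(3·4)=3.464, Central √(4·5)=4.472, West √(6·7)=6.481, Coastal √(4·5)=4.472, North √(6·7)=6.481.
Each quota rounded against its threshold gives East 3, Central 5, West 6, Coastal 5, North 6 (total 25).

East=3, Central=5, West=6, Coastal=5, North=6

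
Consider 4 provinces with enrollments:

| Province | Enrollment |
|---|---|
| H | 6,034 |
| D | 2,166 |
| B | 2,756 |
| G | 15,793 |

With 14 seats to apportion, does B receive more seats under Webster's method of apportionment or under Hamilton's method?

Hamilton

Webster: H 3, D 1, B 1, G 9.
Hamilton: H 3, D 1, B 2, G 8.
B gets 1 under Webster and 2 under Hamilton.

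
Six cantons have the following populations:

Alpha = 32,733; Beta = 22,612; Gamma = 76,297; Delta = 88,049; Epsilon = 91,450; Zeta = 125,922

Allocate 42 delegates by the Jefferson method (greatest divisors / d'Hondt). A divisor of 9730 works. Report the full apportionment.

With modified divisor 9730: modified quotas Alpha 3.364, Beta 2.324, Gamma 7.841, Delta 9.049, Epsilon 9.399, Zeta 12.942.
Rounding down: Alpha 3, Beta 2, Gamma 7, Delta 9, Epsilon 9, Zeta 12 (total 42).

Alpha 3, Beta 2, Gamma 7, Delta 9, Epsilon 9, Zeta 12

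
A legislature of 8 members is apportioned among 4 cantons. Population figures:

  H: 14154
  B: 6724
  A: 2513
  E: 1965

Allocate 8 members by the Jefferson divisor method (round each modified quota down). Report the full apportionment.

Standard divisor 25356/8 ≈ 3169.5; standard quotas: H 4.466, B 2.121, A 0.793, E 0.620.
Rounding down gives 4, 2, 0, 0 = 6 seats, so the divisor must be adjusted.
With modified divisor 2400: modified quotas H 5.897, B 2.802, A 1.047, E 0.819.
Rounding down: H 5, B 2, A 1, E 0 (total 8).

H 5, B 2, A 1, E 0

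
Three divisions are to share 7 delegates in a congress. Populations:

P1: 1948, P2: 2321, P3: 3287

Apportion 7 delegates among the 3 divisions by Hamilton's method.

Standard divisor: 7556 ÷ 7 ≈ 1079.429.
Standard quotas: P1 1.805, P2 2.150, P3 3.045.
Lower quotas: P1 1, P2 2, P3 3 (sum 6, leaving 1 seat).
Remainders in descending order: P1 0.805, P2 0.150, P3 0.045.
Largest remainder: P1 receives the extra seat.

P1 2; P2 2; P3 3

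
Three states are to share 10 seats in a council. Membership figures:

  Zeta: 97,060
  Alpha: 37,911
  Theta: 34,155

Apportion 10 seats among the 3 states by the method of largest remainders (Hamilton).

Total 169126; standard divisor 169126/10 ≈ 16912.6.
Standard quotas: Zeta 5.7389, Alpha 2.2416, Theta 2.0195.
Lower quotas: Zeta 5, Alpha 2, Theta 2 (sum 9, leaving 1 seat).
Remainders in descending order: Zeta 0.7389, Alpha 0.2416, Theta 0.0195.
The surplus seat goes to Zeta.

Zeta: 6; Alpha: 2; Theta: 2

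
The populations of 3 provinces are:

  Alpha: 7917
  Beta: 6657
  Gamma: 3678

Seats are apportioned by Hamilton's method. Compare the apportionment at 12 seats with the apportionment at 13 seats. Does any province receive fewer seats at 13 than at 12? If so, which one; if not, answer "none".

At 12 seats: Alpha 5, Beta 4, Gamma 3.
At 13 seats: Alpha 6, Beta 5, Gamma 2.
Gamma drops from 3 to 2.

Gamma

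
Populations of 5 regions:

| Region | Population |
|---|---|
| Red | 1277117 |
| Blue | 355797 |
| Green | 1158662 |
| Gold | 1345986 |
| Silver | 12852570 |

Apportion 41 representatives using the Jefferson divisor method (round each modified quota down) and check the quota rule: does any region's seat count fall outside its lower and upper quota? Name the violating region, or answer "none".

Silver

Standard quotas: Red 3.082, Blue 0.859, Green 2.796, Gold 3.248, Silver 31.015.
Jefferson allocation: Red 3, Blue 0, Green 2, Gold 3, Silver 33.
Silver has quota 31.015 (lower 31, upper 32) but receives 33 — outside the quota interval.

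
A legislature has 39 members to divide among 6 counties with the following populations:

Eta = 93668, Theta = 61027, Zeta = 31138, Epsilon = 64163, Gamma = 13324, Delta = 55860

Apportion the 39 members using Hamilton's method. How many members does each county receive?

Eta: 11, Theta: 7, Zeta: 4, Epsilon: 8, Gamma: 2, Delta: 7

The standard divisor is 319180/39 ≈ 8184.103.
Standard quotas: Eta 11.4451, Theta 7.4568, Zeta 3.8047, Epsilon 7.8400, Gamma 1.6280, Delta 6.8254.
Lower quotas: Eta 11, Theta 7, Zeta 3, Epsilon 7, Gamma 1, Delta 6 (sum 35, leaving 4 seats).
Remainders in descending order: Epsilon 0.8400, Delta 0.8254, Zeta 0.8047, Gamma 0.6280, Theta 0.4568, Eta 0.4451.
Largest remainders: Epsilon, Delta, Zeta, Gamma receive the extra seats.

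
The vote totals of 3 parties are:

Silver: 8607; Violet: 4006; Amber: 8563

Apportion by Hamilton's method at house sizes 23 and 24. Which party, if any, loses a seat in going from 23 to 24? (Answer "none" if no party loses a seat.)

At 23 seats: Silver 9, Violet 5, Amber 9.
At 24 seats: Silver 10, Violet 4, Amber 10.
Violet drops from 5 to 4.

Violet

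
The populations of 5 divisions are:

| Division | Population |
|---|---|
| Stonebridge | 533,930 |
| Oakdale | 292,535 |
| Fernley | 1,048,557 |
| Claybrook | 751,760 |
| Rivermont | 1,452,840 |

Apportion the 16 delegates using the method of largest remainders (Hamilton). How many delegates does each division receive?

Stonebridge 2, Oakdale 1, Fernley 4, Claybrook 3, Rivermont 6

Total 4079622; standard divisor 4079622/16 ≈ 254976.375.
Standard quotas: Stonebridge 2.0940, Oakdale 1.1473, Fernley 4.1124, Claybrook 2.9484, Rivermont 5.6979.
Lower quotas: Stonebridge 2, Oakdale 1, Fernley 4, Claybrook 2, Rivermont 5 (sum 14, leaving 2 seats).
Remainders in descending order: Claybrook 0.9484, Rivermont 0.6979, Oakdale 0.1473, Fernley 0.1124, Stonebridge 0.0940.
The surplus seats go to Claybrook, Rivermont.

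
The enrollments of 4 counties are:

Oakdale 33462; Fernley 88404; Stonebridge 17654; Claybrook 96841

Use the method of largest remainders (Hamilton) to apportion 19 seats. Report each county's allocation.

Oakdale 3; Fernley 7; Stonebridge 1; Claybrook 8

Total 236361; standard divisor 236361/19 ≈ 12440.053.
Standard quotas: Oakdale 2.6899, Fernley 7.1064, Stonebridge 1.4191, Claybrook 7.7846.
Lower quotas: Oakdale 2, Fernley 7, Stonebridge 1, Claybrook 7 (sum 17, leaving 2 seats).
Remainders in descending order: Claybrook 0.7846, Oakdale 0.6899, Stonebridge 0.4191, Fernley 0.1064.
Largest remainders: Claybrook, Oakdale receive the extra seats.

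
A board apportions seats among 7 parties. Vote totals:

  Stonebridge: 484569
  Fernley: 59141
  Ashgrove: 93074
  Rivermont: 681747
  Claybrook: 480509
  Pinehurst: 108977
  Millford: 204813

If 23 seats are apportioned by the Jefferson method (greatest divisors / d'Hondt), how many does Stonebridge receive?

Standard divisor 2112830/23 ≈ 91862.174; standard quotas: Stonebridge 5.275, Fernley 0.644, Ashgrove 1.013, Rivermont 7.421, Claybrook 5.231, Pinehurst 1.186, Millford 2.230.
Rounding down gives 5, 0, 1, 7, 5, 1, 2 = 21 seats, so the divisor must be adjusted.
With modified divisor 80400: modified quotas Stonebridge 6.027, Fernley 0.736, Ashgrove 1.158, Rivermont 8.479, Claybrook 5.976, Pinehurst 1.355, Millford 2.547.
Rounding down: Stonebridge 6, Fernley 0, Ashgrove 1, Rivermont 8, Claybrook 5, Pinehurst 1, Millford 2 (total 23).
Stonebridge receives 6.

6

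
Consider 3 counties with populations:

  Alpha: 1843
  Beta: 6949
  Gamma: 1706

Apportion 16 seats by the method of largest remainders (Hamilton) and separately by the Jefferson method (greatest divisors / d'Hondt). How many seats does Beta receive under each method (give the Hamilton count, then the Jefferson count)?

10 and 11

Hamilton: Alpha 3, Beta 10, Gamma 3.
Jefferson: Alpha 3, Beta 11, Gamma 2.
Beta gets 10 under Hamilton and 11 under Jefferson.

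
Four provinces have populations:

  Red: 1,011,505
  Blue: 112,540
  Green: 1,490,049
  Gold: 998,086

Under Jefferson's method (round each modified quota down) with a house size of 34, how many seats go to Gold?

Standard divisor 3612180/34 ≈ 106240.588; standard quotas: Red 9.521, Blue 1.059, Green 14.025, Gold 9.395.
Rounding down gives 9, 1, 14, 9 = 33 seats, so the divisor must be adjusted.
With modified divisor 100500: modified quotas Red 10.065, Blue 1.120, Green 14.826, Gold 9.931.
Rounding down: Red 10, Blue 1, Green 14, Gold 9 (total 34).
Gold receives 9.

9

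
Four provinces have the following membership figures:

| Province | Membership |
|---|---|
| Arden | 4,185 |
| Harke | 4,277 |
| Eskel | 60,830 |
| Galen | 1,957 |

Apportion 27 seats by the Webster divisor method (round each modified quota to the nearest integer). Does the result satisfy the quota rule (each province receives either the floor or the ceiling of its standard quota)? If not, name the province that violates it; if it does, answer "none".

Standard quotas: Arden 1.586, Harke 1.621, Eskel 23.052, Galen 0.742.
Webster allocation: Arden 2, Harke 2, Eskel 22, Galen 1.
Eskel has quota 23.052 (lower 23, upper 24) but receives 22 — outside the quota interval.

Eskel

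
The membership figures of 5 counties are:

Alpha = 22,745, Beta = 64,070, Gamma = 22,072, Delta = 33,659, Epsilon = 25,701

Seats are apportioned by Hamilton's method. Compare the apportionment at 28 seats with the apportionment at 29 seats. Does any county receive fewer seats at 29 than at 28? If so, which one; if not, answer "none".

none

At 28 seats: Alpha 4, Beta 11, Gamma 4, Delta 5, Epsilon 4.
At 29 seats: Alpha 4, Beta 11, Gamma 4, Delta 6, Epsilon 4.
No county's allocation decreased.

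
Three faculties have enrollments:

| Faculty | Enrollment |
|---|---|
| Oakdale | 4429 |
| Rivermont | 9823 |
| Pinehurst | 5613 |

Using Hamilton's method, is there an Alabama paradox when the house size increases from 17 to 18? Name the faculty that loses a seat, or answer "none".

At 17 seats: Oakdale 4, Rivermont 8, Pinehurst 5.
At 18 seats: Oakdale 4, Rivermont 9, Pinehurst 5.
No faculty's allocation decreased.

none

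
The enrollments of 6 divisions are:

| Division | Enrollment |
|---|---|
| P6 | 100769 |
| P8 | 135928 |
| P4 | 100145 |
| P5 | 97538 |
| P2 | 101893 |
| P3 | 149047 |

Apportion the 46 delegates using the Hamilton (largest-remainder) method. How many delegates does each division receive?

P6 7, P8 9, P4 7, P5 6, P2 7, P3 10

Total 685320; standard divisor 685320/46 ≈ 14898.261.
Standard quotas: P6 6.7638, P8 9.1237, P4 6.7219, P5 6.5469, P2 6.8393, P3 10.0043.
Lower quotas: P6 6, P8 9, P4 6, P5 6, P2 6, P3 10 (sum 43, leaving 3 seats).
Remainders in descending order: P2 0.8393, P6 0.7638, P4 0.7219, P5 0.5469, P8 0.1237, P3 0.0043.
The surplus seats go to P2, P6, P4.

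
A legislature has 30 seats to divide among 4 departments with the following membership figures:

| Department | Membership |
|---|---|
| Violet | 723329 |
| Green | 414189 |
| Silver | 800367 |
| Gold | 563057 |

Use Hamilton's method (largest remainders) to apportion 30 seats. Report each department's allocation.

Total 2500942; standard divisor 2500942/30 ≈ 83364.733.
Standard quotas: Violet 8.6767, Green 4.9684, Silver 9.6008, Gold 6.7541.
Lower quotas: Violet 8, Green 4, Silver 9, Gold 6 (sum 27, leaving 3 seats).
Remainders in descending order: Green 0.9684, Gold 0.7541, Violet 0.6767, Silver 0.6008.
Largest remainders: Green, Gold, Violet receive the extra seats.

Violet: 9; Green: 5; Silver: 9; Gold: 7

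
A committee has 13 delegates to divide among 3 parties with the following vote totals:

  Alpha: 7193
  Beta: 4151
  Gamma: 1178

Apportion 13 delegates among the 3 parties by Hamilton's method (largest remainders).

Alpha 8, Beta 4, Gamma 1

Total 12522; standard divisor 12522/13 ≈ 963.231.
Standard quotas: Alpha 7.4676, Beta 4.3095, Gamma 1.2230.
Lower quotas: Alpha 7, Beta 4, Gamma 1 (sum 12, leaving 1 seat).
Remainders in descending order: Alpha 0.4676, Beta 0.3095, Gamma 0.2230.
Largest remainder: Alpha receives the extra seat.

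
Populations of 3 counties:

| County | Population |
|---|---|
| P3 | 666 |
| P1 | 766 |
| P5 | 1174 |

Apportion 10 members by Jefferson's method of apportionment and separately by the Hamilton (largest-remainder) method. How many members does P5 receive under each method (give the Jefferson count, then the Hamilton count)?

Jefferson: P3 2, P1 3, P5 5.
Hamilton: P3 3, P1 3, P5 4.
P5 gets 5 under Jefferson and 4 under Hamilton.

5 and 4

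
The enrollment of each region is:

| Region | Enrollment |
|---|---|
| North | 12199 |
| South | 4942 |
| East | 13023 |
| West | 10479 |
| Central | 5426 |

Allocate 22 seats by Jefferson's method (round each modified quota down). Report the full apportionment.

Standard divisor 46069/22 ≈ 2094.045; standard quotas: North 5.826, South 2.360, East 6.219, West 5.004, Central 2.591.
Rounding down gives 5, 2, 6, 5, 2 = 20 seats, so the divisor must be adjusted.
With modified divisor 1830: modified quotas North 6.666, South 2.701, East 7.116, West 5.726, Central 2.965.
Rounding down: North 6, South 2, East 7, West 5, Central 2 (total 22).

North=6; South=2; East=7; West=5; Central=2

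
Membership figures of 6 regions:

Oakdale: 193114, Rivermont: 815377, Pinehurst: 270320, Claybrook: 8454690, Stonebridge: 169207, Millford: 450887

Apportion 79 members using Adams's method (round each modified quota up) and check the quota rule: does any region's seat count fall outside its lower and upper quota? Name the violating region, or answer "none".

Standard quotas: Oakdale 1.473, Rivermont 6.221, Pinehurst 2.063, Claybrook 64.511, Stonebridge 1.291, Millford 3.440.
Adams allocation: Oakdale 2, Rivermont 6, Pinehurst 2, Claybrook 63, Stonebridge 2, Millford 4.
Claybrook has quota 64.511 (lower 64, upper 65) but receives 63 — outside the quota interval.

Claybrook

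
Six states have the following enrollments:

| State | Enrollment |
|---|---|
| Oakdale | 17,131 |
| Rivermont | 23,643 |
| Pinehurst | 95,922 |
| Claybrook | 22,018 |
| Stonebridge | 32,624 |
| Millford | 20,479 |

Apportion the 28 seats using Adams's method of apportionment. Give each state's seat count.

Oakdale 3; Rivermont 3; Pinehurst 12; Claybrook 3; Stonebridge 4; Millford 3

Standard divisor 211817/28 ≈ 7564.893; standard quotas: Oakdale 2.265, Rivermont 3.125, Pinehurst 12.680, Claybrook 2.911, Stonebridge 4.313, Millford 2.707.
Rounding up gives 3, 4, 13, 3, 5, 3 = 31 seats, so the divisor must be adjusted.
With modified divisor 8400: modified quotas Oakdale 2.039, Rivermont 2.815, Pinehurst 11.419, Claybrook 2.621, Stonebridge 3.884, Millford 2.438.
Rounding up: Oakdale 3, Rivermont 3, Pinehurst 12, Claybrook 3, Stonebridge 4, Millford 3 (total 28).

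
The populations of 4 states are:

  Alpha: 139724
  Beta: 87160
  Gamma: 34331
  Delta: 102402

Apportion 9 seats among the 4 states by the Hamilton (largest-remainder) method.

Standard divisor: 363617 ÷ 9 ≈ 40401.889.
Standard quotas: Alpha 3.4584, Beta 2.1573, Gamma 0.8497, Delta 2.5346.
Lower quotas: Alpha 3, Beta 2, Gamma 0, Delta 2 (sum 7, leaving 2 seats).
Remainders in descending order: Gamma 0.8497, Delta 0.5346, Alpha 0.4584, Beta 0.1573.
Largest remainders: Gamma, Delta receive the extra seats.

Alpha 3; Beta 2; Gamma 1; Delta 3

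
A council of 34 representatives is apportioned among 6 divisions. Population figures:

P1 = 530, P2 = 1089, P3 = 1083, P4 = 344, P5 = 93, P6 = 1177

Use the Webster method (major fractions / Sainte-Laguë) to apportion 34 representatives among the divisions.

Standard divisor 4316/34 ≈ 126.941; standard quotas: P1 4.175, P2 8.579, P3 8.532, P4 2.710, P5 0.733, P6 9.272.
Rounding to the nearest integer gives 4, 9, 9, 3, 1, 9 = 35 seats, so the divisor must be adjusted.
With modified divisor 127.8: modified quotas P1 4.147, P2 8.521, P3 8.474, P4 2.692, P5 0.728, P6 9.210.
Rounding to the nearest integer: P1 4, P2 9, P3 8, P4 3, P5 1, P6 9 (total 34).

P1=4; P2=9; P3=8; P4=3; P5=1; P6=9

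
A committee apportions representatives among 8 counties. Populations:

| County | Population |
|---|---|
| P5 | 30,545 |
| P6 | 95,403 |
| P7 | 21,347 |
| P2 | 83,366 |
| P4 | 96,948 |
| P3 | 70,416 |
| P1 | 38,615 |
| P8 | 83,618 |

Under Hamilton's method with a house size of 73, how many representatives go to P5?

Standard divisor: 520258 ÷ 73 ≈ 7126.822.
Standard quotas: P5 4.2859, P6 13.3865, P7 2.9953, P2 11.6975, P4 13.6033, P3 9.8804, P1 5.4183, P8 11.7329.
Lower quotas: P5 4, P6 13, P7 2, P2 11, P4 13, P3 9, P1 5, P8 11 (sum 68, leaving 5 seats).
Remainders in descending order: P7 0.9953, P3 0.8804, P8 0.7329, P2 0.6975, P4 0.6033, P1 0.4183, P6 0.3865, P5 0.2859.
The surplus seats go to P7, P3, P8, P2, P4.
P5 receives 4.

4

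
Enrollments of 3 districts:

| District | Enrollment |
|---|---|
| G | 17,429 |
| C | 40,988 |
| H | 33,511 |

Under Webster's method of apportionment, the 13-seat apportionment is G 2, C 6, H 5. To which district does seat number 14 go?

Priority for the next seat is population ÷ (current seats + 0.5).
Priorities: G 6971.600, C 6305.846, H 6092.909.
Highest priority: G.

G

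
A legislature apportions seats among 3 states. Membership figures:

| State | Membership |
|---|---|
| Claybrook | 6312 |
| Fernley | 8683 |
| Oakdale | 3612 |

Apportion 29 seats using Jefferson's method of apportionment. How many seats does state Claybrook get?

Standard divisor 18607/29 ≈ 641.621; standard quotas: Claybrook 9.838, Fernley 13.533, Oakdale 5.629.
Rounding down gives 9, 13, 5 = 27 seats, so the divisor must be adjusted.
With modified divisor 610: modified quotas Claybrook 10.348, Fernley 14.234, Oakdale 5.921.
Rounding down: Claybrook 10, Fernley 14, Oakdale 5 (total 29).
Claybrook receives 10.

10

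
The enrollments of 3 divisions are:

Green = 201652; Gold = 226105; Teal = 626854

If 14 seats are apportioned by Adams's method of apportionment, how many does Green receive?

Standard divisor 1054611/14 ≈ 75329.357; standard quotas: Green 2.677, Gold 3.002, Teal 8.322.
Rounding up gives 3, 4, 9 = 16 seats, so the divisor must be adjusted.
With modified divisor 84000: modified quotas Green 2.401, Gold 2.692, Teal 7.463.
Rounding up: Green 3, Gold 3, Teal 8 (total 14).
Green receives 3.

3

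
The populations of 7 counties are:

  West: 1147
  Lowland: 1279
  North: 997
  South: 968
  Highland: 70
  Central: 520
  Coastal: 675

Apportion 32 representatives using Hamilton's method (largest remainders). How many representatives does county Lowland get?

7

Total 5656; standard divisor 5656/32 ≈ 176.75.
Standard quotas: West 6.489, Lowland 7.236, North 5.641, South 5.477, Highland 0.396, Central 2.942, Coastal 3.819.
Lower quotas: West 6, Lowland 7, North 5, South 5, Highland 0, Central 2, Coastal 3 (sum 28, leaving 4 seats).
Remainders in descending order: Central 0.942, Coastal 0.819, North 0.641, West 0.489, South 0.477, Highland 0.396, Lowland 0.236.
Largest remainders: Central, Coastal, North, West receive the extra seats.
Lowland receives 7.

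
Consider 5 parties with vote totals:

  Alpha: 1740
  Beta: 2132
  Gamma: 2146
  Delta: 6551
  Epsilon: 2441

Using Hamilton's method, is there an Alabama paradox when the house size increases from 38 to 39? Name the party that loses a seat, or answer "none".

At 38 seats: Alpha 4, Beta 5, Gamma 6, Delta 17, Epsilon 6.
At 39 seats: Alpha 4, Beta 6, Gamma 6, Delta 17, Epsilon 6.
No party's allocation decreased.

none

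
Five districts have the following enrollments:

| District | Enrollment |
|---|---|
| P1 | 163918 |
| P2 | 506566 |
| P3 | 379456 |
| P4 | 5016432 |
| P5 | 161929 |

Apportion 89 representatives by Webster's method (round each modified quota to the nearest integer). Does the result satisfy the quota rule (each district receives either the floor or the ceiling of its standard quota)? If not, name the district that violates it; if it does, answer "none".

P4

Standard quotas: P1 2.342, P2 7.239, P3 5.422, P4 71.683, P5 2.314.
Webster allocation: P1 2, P2 7, P3 5, P4 73, P5 2.
P4 has quota 71.683 (lower 71, upper 72) but receives 73 — outside the quota interval.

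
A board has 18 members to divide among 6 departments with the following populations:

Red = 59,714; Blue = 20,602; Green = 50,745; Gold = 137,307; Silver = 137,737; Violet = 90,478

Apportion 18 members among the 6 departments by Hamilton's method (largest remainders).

Red 2; Blue 1; Green 2; Gold 5; Silver 5; Violet 3

Standard divisor: 496583 ÷ 18 ≈ 27587.944.
Standard quotas: Red 2.1645, Blue 0.7468, Green 1.8394, Gold 4.9771, Silver 4.9927, Violet 3.2796.
Lower quotas: Red 2, Blue 0, Green 1, Gold 4, Silver 4, Violet 3 (sum 14, leaving 4 seats).
Remainders in descending order: Silver 0.9927, Gold 0.9771, Green 0.8394, Blue 0.7468, Violet 0.2796, Red 0.1645.
Largest remainders: Silver, Gold, Green, Blue receive the extra seats.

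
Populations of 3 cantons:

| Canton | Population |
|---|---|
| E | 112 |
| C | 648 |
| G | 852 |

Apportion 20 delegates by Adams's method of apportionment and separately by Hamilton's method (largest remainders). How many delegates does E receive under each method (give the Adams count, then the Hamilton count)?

2 and 1

Adams: E 2, C 8, G 10.
Hamilton: E 1, C 8, G 11.
E gets 2 under Adams and 1 under Hamilton.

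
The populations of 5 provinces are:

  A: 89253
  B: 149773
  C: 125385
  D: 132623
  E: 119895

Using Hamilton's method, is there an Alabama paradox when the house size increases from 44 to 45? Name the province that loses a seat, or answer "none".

none

At 44 seats: A 6, B 11, C 9, D 9, E 9.
At 45 seats: A 6, B 11, C 9, D 10, E 9.
No province's allocation decreased.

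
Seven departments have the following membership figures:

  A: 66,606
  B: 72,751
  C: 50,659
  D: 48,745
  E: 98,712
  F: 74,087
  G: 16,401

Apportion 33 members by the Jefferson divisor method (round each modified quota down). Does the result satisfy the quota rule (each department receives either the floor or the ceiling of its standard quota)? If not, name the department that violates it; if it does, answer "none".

none

Standard quotas: A 5.136, B 5.610, C 3.906, D 3.759, E 7.612, F 5.713, G 1.265.
Jefferson allocation: A 5, B 5, C 4, D 4, E 8, F 6, G 1.
Every allocation lies between the lower and upper quota.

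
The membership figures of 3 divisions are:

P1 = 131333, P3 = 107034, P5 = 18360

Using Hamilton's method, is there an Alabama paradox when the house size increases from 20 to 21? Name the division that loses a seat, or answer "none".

At 20 seats: P1 10, P3 8, P5 2.
At 21 seats: P1 11, P3 9, P5 1.
P5 drops from 2 to 1.

P5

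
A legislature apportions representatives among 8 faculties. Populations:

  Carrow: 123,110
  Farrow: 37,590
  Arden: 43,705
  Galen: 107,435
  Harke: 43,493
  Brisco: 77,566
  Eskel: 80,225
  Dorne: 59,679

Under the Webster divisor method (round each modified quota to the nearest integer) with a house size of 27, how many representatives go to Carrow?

6

Standard divisor 572803/27 ≈ 21214.926; standard quotas: Carrow 5.803, Farrow 1.772, Arden 2.060, Galen 5.064, Harke 2.050, Brisco 3.656, Eskel 3.782, Dorne 2.813.
Rounding to the nearest integer gives 6, 2, 2, 5, 2, 4, 4, 3 = 28 seats, so the divisor must be adjusted.
With modified divisor 22300: modified quotas Carrow 5.521, Farrow 1.686, Arden 1.960, Galen 4.818, Harke 1.950, Brisco 3.478, Eskel 3.598, Dorne 2.676.
Rounding to the nearest integer: Carrow 6, Farrow 2, Arden 2, Galen 5, Harke 2, Brisco 3, Eskel 4, Dorne 3 (total 27).
Carrow receives 6.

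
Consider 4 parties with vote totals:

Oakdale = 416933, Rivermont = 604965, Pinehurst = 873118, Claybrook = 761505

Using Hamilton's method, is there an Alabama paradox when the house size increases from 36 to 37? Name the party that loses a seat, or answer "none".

none

At 36 seats: Oakdale 6, Rivermont 8, Pinehurst 12, Claybrook 10.
At 37 seats: Oakdale 6, Rivermont 8, Pinehurst 12, Claybrook 11.
No party's allocation decreased.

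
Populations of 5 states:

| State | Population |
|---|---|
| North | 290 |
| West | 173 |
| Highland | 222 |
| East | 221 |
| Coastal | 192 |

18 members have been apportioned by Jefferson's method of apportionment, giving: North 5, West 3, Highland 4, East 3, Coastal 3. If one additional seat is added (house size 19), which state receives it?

Priority for the next seat is population ÷ (current seats + 1).
Priorities: North 48.333, West 43.250, Highland 44.400, East 55.250, Coastal 48.000.
Highest priority: East.

East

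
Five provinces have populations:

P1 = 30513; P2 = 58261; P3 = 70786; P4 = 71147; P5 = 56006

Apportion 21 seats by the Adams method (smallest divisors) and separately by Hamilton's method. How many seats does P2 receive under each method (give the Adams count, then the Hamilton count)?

4 and 5

Adams: P1 3, P2 4, P3 5, P4 5, P5 4.
Hamilton: P1 2, P2 5, P3 5, P4 5, P5 4.
P2 gets 4 under Adams and 5 under Hamilton.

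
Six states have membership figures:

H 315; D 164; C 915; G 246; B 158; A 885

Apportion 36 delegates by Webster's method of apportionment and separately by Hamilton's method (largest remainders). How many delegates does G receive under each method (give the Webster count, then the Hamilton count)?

Webster: H 4, D 2, C 13, G 3, B 2, A 12.
Hamilton: H 4, D 2, C 12, G 4, B 2, A 12.
G gets 3 under Webster and 4 under Hamilton.

3 and 4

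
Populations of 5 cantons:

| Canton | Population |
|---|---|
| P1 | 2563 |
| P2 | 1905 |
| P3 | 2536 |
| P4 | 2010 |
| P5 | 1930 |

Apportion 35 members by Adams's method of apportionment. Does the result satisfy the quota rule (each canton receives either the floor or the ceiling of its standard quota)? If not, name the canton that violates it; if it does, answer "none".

none

Standard quotas: P1 8.197, P2 6.092, P3 8.110, P4 6.428, P5 6.172.
Adams allocation: P1 8, P2 6, P3 8, P4 7, P5 6.
Every allocation lies between the lower and upper quota.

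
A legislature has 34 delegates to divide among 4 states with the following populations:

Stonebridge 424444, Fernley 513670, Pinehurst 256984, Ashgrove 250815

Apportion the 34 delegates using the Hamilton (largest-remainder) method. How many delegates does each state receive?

Stonebridge=10; Fernley=12; Pinehurst=6; Ashgrove=6

The standard divisor is 1445913/34 ≈ 42526.853.
Standard quotas: Stonebridge 9.9806, Fernley 12.0787, Pinehurst 6.0429, Ashgrove 5.8978.
Lower quotas: Stonebridge 9, Fernley 12, Pinehurst 6, Ashgrove 5 (sum 32, leaving 2 seats).
Remainders in descending order: Stonebridge 0.9806, Ashgrove 0.8978, Fernley 0.0787, Pinehurst 0.0429.
The surplus seats go to Stonebridge, Ashgrove.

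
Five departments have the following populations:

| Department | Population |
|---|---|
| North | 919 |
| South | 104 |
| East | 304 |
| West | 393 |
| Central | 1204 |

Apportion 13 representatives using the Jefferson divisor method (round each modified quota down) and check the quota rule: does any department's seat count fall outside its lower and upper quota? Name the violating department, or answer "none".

Standard quotas: North 4.086, South 0.462, East 1.352, West 1.747, Central 5.353.
Jefferson allocation: North 4, South 0, East 1, West 2, Central 6.
Every allocation lies between the lower and upper quota.

none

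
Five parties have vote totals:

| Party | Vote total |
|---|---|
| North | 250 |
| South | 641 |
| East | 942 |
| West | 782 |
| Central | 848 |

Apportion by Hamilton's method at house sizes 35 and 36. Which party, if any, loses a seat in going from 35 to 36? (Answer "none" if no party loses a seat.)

At 35 seats: North 3, South 6, East 9, West 8, Central 9.
At 36 seats: North 2, South 7, East 10, West 8, Central 9.
North drops from 3 to 2.

North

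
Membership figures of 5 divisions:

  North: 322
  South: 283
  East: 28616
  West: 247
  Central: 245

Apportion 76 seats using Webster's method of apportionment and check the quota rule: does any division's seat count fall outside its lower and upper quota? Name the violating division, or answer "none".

Standard quotas: North 0.824, South 0.724, East 73.194, West 0.632, Central 0.627.
Webster allocation: North 1, South 1, East 72, West 1, Central 1.
East has quota 73.194 (lower 73, upper 74) but receives 72 — outside the quota interval.

East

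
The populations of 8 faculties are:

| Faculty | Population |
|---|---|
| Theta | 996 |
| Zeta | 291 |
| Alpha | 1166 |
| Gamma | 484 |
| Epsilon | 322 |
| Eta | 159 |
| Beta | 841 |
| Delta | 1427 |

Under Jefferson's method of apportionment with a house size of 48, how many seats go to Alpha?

10

Standard divisor 5686/48 ≈ 118.458; standard quotas: Theta 8.408, Zeta 2.457, Alpha 9.843, Gamma 4.086, Epsilon 2.718, Eta 1.342, Beta 7.100, Delta 12.046.
Rounding down gives 8, 2, 9, 4, 2, 1, 7, 12 = 45 seats, so the divisor must be adjusted.
With modified divisor 109: modified quotas Theta 9.138, Zeta 2.670, Alpha 10.697, Gamma 4.440, Epsilon 2.954, Eta 1.459, Beta 7.716, Delta 13.092.
Rounding down: Theta 9, Zeta 2, Alpha 10, Gamma 4, Epsilon 2, Eta 1, Beta 7, Delta 13 (total 48).
Alpha receives 10.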